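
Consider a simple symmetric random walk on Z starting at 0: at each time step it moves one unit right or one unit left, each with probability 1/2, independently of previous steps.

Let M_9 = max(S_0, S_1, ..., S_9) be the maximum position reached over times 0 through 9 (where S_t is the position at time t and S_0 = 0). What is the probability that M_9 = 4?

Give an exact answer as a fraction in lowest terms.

Answer: 9/128

Derivation:
Let M_9 = max(S_0,...,S_9). Use the reflection principle: for j ≥ 1, #{paths with M_9 ≥ j} = #{S_9 ≥ j} + #{S_9 ≥ j+1}.
By reflection, #{M_9 ≥ 4} = #{S_9 ≥ 4} + #{S_9 ≥ 5} = 46 + 46 = 92.
#{M_9 ≥ 5} = #{S_9 ≥ 5} + #{S_9 ≥ 6} = 46 + 10 = 56.
#{M_9 = 4} = 92 - 56 = 36.
P(M_9 = 4) = 36/512 = 9/128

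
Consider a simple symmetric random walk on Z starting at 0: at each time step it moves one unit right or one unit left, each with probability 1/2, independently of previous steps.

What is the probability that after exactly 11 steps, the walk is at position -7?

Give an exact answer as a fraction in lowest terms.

Answer: 55/2048

Derivation:
To reach position -7 after 11 steps: need 2 steps of +1 and 9 of -1.
Favorable paths: C(11,2) = 55
Total paths: 2^11 = 2048
P = 55/2048 = 55/2048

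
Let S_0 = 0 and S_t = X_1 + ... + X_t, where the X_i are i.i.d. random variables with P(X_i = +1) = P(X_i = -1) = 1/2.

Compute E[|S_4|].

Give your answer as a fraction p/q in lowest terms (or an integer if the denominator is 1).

Answer: 3/2

Derivation:
S_4 takes values m ≡ 0 (mod 2) with |m| ≤ 4; P(S_4=m) = C(4,(4+m)/2)/2^4.
Total paths: 2^4 = 16
Distribution: P(S=-4)=1/16, P(S=-2)=4/16, P(S=0)=6/16, P(S=2)=4/16, P(S=4)=1/16
E[|S_4|] = Σ_m |m|·P(S_4=m) = 24/16 = 3/2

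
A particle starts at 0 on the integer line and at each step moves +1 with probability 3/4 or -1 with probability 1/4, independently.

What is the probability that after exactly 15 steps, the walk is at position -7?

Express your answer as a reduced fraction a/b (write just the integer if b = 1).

To reach position -7 after 15 steps: need 4 steps of +1 and 11 steps of -1.
Number of such sequences: C(15,4) = 1365
Each has probability (3/4)^4 · (1/4)^11 = 81/1073741824
P = 1365 · 81/1073741824 = 110565/1073741824

Answer: 110565/1073741824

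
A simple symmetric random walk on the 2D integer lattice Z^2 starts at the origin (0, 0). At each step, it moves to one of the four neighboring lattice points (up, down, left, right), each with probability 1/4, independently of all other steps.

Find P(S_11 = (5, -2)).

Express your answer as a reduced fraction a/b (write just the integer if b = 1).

Answer: 9075/2097152

Derivation:
Let h be the number of horizontal steps (so 11-h are vertical). To end at (5,-2) need (h+5)/2 right-steps and ((11-h)-2)/2 up-steps.
Sum over h with 5 ≤ h ≤ 9, h ≡ 1 (mod 2), 11-h ≡ 0 (mod 2):
h=5: C(11,5)·C(5,5)·C(6,2) = 462·1·15 = 6930
h=7: C(11,7)·C(7,6)·C(4,1) = 330·7·4 = 9240
h=9: C(11,9)·C(9,7)·C(2,0) = 55·36·1 = 1980
Total favorable: 18150
Total paths: 4^11 = 4194304
P = 18150/4194304 = 9075/2097152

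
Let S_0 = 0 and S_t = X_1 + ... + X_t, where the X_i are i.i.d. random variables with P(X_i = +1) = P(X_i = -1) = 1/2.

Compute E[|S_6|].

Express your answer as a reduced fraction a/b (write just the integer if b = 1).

S_6 takes values m ≡ 0 (mod 2) with |m| ≤ 6; P(S_6=m) = C(6,(6+m)/2)/2^6.
Total paths: 2^6 = 64
Distribution: P(S=-6)=1/64, P(S=-4)=6/64, P(S=-2)=15/64, P(S=0)=20/64, P(S=2)=15/64, P(S=4)=6/64, P(S=6)=1/64
E[|S_6|] = Σ_m |m|·P(S_6=m) = 120/64 = 15/8

Answer: 15/8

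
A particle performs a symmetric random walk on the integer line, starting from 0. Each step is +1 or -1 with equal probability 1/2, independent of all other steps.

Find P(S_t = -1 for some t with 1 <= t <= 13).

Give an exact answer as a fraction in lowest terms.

Count via complement. Let g(t,s) = #length-t paths at position s with S_1..S_t all ≠ -1.
g(t,s) = g(t-1,s-1) + g(t-1,s+1) for s ≠ -1; g(t,-1) = 0.
t=0: g(0,0)=1
t=1: g(1,1)=1
t=2: g(2,0)=1 g(2,2)=1
t=3: g(3,1)=2 g(3,3)=1
t=4: g(4,0)=2 g(4,2)=3 g(4,4)=1
t=5: g(5,1)=5 g(5,3)=4 g(5,5)=1
t=6: g(6,0)=5 g(6,2)=9 g(6,4)=5 g(6,6)=1
t=7: g(7,1)=14 g(7,3)=14 g(7,5)=6 g(7,7)=1
t=8: g(8,0)=14 g(8,2)=28 g(8,4)=20 g(8,6)=7 g(8,8)=1
t=9: g(9,1)=42 g(9,3)=48 g(9,5)=27 g(9,7)=8 g(9,9)=1
t=10: g(10,0)=42 g(10,2)=90 g(10,4)=75 g(10,6)=35 g(10,8)=9 g(10,10)=1
t=11: g(11,1)=132 g(11,3)=165 g(11,5)=110 g(11,7)=44 g(11,9)=10 g(11,11)=1
t=12: g(12,0)=132 g(12,2)=297 g(12,4)=275 g(12,6)=154 g(12,8)=54 g(12,10)=11 g(12,12)=1
t=13: g(13,1)=429 g(13,3)=572 g(13,5)=429 g(13,7)=208 g(13,9)=65 g(13,11)=12 g(13,13)=1
Paths never hitting -1: Σ_s g(13,s) = 1716
Paths hitting -1: 2^13 - 1716 = 6476
P = 6476/8192 = 1619/2048

Answer: 1619/2048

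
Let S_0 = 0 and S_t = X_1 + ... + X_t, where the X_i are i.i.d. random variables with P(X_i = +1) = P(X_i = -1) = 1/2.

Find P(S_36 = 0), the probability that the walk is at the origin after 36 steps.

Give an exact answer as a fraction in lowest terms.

To return to 0 after 36 steps: need exactly 18 steps of +1 and 18 of -1.
Favorable paths: C(36,18) = 9075135300
Total paths: 2^36 = 68719476736
P = 9075135300/68719476736 = 2268783825/17179869184

Answer: 2268783825/17179869184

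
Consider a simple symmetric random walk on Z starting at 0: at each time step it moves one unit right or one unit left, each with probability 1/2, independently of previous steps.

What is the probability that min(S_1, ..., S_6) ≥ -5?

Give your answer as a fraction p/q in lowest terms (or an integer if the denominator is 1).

Answer: 63/64

Derivation:
Let f(t,s) = #length-t paths at position s with S_1..S_t all ≥ -5.
f(t,s) = f(t-1,s-1) + f(t-1,s+1) for s ≥ -5; f(t,s) = 0 for s < -5.
t=0: f(0,0)=1
t=1: f(1,-1)=1 f(1,1)=1
t=2: f(2,-2)=1 f(2,0)=2 f(2,2)=1
t=3: f(3,-3)=1 f(3,-1)=3 f(3,1)=3 f(3,3)=1
t=4: f(4,-4)=1 f(4,-2)=4 f(4,0)=6 f(4,2)=4 f(4,4)=1
t=5: f(5,-5)=1 f(5,-3)=5 f(5,-1)=10 f(5,1)=10 f(5,3)=5 f(5,5)=1
t=6: f(6,-4)=6 f(6,-2)=15 f(6,0)=20 f(6,2)=15 f(6,4)=6 f(6,6)=1
Σ_s f(6,s) = 63
P = 63/64 = 63/64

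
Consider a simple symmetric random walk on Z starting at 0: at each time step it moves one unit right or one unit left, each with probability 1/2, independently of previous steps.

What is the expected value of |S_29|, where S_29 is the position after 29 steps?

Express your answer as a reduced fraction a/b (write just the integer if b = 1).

Answer: 145422675/33554432

Derivation:
S_29 takes values m ≡ 1 (mod 2) with |m| ≤ 29; P(S_29=m) = C(29,(29+m)/2)/2^29.
Total paths: 2^29 = 536870912
Distribution: P(S=-29)=1/536870912, P(S=-27)=29/536870912, P(S=-25)=406/536870912, P(S=-23)=3654/536870912, P(S=-21)=23751/536870912, P(S=-19)=118755/536870912, P(S=-17)=475020/536870912, P(S=-15)=1560780/536870912, P(S=-13)=4292145/536870912, P(S=-11)=10015005/536870912, P(S=-9)=20030010/536870912, P(S=-7)=34597290/536870912, P(S=-5)=51895935/536870912, P(S=-3)=67863915/536870912, P(S=-1)=77558760/536870912, P(S=1)=77558760/536870912, P(S=3)=67863915/536870912, P(S=5)=51895935/536870912, P(S=7)=34597290/536870912, P(S=9)=20030010/536870912, P(S=11)=10015005/536870912, P(S=13)=4292145/536870912, P(S=15)=1560780/536870912, P(S=17)=475020/536870912, P(S=19)=118755/536870912, P(S=21)=23751/536870912, P(S=23)=3654/536870912, P(S=25)=406/536870912, P(S=27)=29/536870912, P(S=29)=1/536870912
E[|S_29|] = Σ_m |m|·P(S_29=m) = 2326762800/536870912 = 145422675/33554432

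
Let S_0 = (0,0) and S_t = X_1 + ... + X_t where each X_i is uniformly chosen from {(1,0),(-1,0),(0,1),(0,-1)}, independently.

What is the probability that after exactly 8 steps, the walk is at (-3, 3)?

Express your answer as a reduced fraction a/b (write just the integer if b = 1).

Answer: 35/4096

Derivation:
Let h be the number of horizontal steps (so 8-h are vertical). To end at (-3,3) need (h-3)/2 right-steps and ((8-h)+3)/2 up-steps.
Sum over h with 3 ≤ h ≤ 5, h ≡ 1 (mod 2), 8-h ≡ 1 (mod 2):
h=3: C(8,3)·C(3,0)·C(5,4) = 56·1·5 = 280
h=5: C(8,5)·C(5,1)·C(3,3) = 56·5·1 = 280
Total favorable: 560
Total paths: 4^8 = 65536
P = 560/65536 = 35/4096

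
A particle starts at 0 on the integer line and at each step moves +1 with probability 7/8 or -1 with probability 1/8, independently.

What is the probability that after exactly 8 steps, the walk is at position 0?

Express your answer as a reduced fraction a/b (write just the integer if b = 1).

To be at 0 after 8 steps: need exactly 4 steps of +1 and 4 of -1.
Number of such sequences: C(8,4) = 70
Each has probability (7/8)^4 · (1/8)^4 = 2401/16777216
P = 70 · 2401/16777216 = 84035/8388608

Answer: 84035/8388608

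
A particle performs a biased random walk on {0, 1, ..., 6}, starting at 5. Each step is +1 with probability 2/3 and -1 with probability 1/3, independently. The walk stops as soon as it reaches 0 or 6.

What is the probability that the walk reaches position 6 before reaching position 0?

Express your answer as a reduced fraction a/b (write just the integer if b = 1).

Biased walk: p = 2/3, q = 1/3, r = q/p = 1/2
Gambler's ruin: P(hit 6 before 0 | start at 5) = (1 - r^a)/(1 - r^N)
r^5 = 1/32; r^6 = 1/64
P = (1 - 1/32) / (1 - 1/64) = 31/32 / 63/64 = 62/63

Answer: 62/63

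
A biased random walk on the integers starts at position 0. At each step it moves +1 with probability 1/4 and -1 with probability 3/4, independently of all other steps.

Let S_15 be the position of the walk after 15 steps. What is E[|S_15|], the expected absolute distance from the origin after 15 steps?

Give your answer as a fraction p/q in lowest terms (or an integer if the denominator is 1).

S_15 takes values m ≡ 1 (mod 2) with |m| ≤ 15; P(S_15=m) = C(15,(15+m)/2) · (1/4)^((15+m)/2) · (3/4)^((15-m)/2).
Distribution: P(S=-15)=14348907/1073741824, P(S=-13)=71744535/1073741824, P(S=-11)=167403915/1073741824, P(S=-9)=241805655/1073741824, P(S=-7)=241805655/1073741824, P(S=-5)=177324147/1073741824, P(S=-3)=98513415/1073741824, P(S=-1)=42220035/1073741824, P(S=1)=14073345/1073741824, P(S=3)=3648645/1073741824, P(S=5)=729729/1073741824, P(S=7)=110565/1073741824, P(S=9)=12285/1073741824, P(S=11)=945/1073741824, P(S=13)=45/1073741824, P(S=15)=1/1073741824
E[|S_15|] = Σ_m |m|·P(S_15=m) = 253505955/33554432

Answer: 253505955/33554432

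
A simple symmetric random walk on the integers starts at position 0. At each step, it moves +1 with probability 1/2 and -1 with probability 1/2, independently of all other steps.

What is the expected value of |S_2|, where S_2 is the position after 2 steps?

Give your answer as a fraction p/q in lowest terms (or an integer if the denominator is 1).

Answer: 1

Derivation:
S_2 takes values m ≡ 0 (mod 2) with |m| ≤ 2; P(S_2=m) = C(2,(2+m)/2)/2^2.
Total paths: 2^2 = 4
Distribution: P(S=-2)=1/4, P(S=0)=2/4, P(S=2)=1/4
E[|S_2|] = Σ_m |m|·P(S_2=m) = 4/4 = 1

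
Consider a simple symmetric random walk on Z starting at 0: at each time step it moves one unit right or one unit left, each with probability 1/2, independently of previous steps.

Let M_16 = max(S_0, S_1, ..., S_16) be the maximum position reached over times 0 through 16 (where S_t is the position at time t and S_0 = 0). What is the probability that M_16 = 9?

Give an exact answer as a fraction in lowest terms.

Answer: 35/4096

Derivation:
Let M_16 = max(S_0,...,S_16). Use the reflection principle: for j ≥ 1, #{paths with M_16 ≥ j} = #{S_16 ≥ j} + #{S_16 ≥ j+1}.
By reflection, #{M_16 ≥ 9} = #{S_16 ≥ 9} + #{S_16 ≥ 10} = 697 + 697 = 1394.
#{M_16 ≥ 10} = #{S_16 ≥ 10} + #{S_16 ≥ 11} = 697 + 137 = 834.
#{M_16 = 9} = 1394 - 834 = 560.
P(M_16 = 9) = 560/65536 = 35/4096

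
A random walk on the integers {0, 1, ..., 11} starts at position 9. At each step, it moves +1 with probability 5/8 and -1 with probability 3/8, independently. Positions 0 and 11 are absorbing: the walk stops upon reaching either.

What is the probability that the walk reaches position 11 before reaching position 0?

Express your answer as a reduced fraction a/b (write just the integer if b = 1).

Answer: 24168025/24325489

Derivation:
Biased walk: p = 5/8, q = 3/8, r = q/p = 3/5
Gambler's ruin: P(hit 11 before 0 | start at 9) = (1 - r^a)/(1 - r^N)
r^9 = 19683/1953125; r^11 = 177147/48828125
P = (1 - 19683/1953125) / (1 - 177147/48828125) = 1933442/1953125 / 48650978/48828125 = 24168025/24325489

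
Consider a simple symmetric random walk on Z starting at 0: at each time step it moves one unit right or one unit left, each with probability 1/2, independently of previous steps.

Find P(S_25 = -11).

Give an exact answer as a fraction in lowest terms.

Answer: 120175/8388608

Derivation:
To reach position -11 after 25 steps: need 7 steps of +1 and 18 of -1.
Favorable paths: C(25,7) = 480700
Total paths: 2^25 = 33554432
P = 480700/33554432 = 120175/8388608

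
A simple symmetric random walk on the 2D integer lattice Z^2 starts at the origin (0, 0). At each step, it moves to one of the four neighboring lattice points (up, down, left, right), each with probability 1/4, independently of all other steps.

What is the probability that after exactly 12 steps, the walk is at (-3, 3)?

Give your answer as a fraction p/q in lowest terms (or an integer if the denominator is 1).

Answer: 12705/1048576

Derivation:
Let h be the number of horizontal steps (so 12-h are vertical). To end at (-3,3) need (h-3)/2 right-steps and ((12-h)+3)/2 up-steps.
Sum over h with 3 ≤ h ≤ 9, h ≡ 1 (mod 2), 12-h ≡ 1 (mod 2):
h=3: C(12,3)·C(3,0)·C(9,6) = 220·1·84 = 18480
h=5: C(12,5)·C(5,1)·C(7,5) = 792·5·21 = 83160
h=7: C(12,7)·C(7,2)·C(5,4) = 792·21·5 = 83160
h=9: C(12,9)·C(9,3)·C(3,3) = 220·84·1 = 18480
Total favorable: 203280
Total paths: 4^12 = 16777216
P = 203280/16777216 = 12705/1048576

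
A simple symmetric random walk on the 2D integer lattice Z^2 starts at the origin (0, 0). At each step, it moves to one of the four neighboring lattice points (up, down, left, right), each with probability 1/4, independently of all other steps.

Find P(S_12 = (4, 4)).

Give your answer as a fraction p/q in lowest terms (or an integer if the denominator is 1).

Answer: 7623/2097152

Derivation:
Let h be the number of horizontal steps (so 12-h are vertical). To end at (4,4) need (h+4)/2 right-steps and ((12-h)+4)/2 up-steps.
Sum over h with 4 ≤ h ≤ 8, h ≡ 0 (mod 2), 12-h ≡ 0 (mod 2):
h=4: C(12,4)·C(4,4)·C(8,6) = 495·1·28 = 13860
h=6: C(12,6)·C(6,5)·C(6,5) = 924·6·6 = 33264
h=8: C(12,8)·C(8,6)·C(4,4) = 495·28·1 = 13860
Total favorable: 60984
Total paths: 4^12 = 16777216
P = 60984/16777216 = 7623/2097152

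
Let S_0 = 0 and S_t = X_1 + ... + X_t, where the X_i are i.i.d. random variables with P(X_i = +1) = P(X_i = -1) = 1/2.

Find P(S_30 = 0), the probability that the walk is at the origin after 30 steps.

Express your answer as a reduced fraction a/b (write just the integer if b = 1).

Answer: 9694845/67108864

Derivation:
To return to 0 after 30 steps: need exactly 15 steps of +1 and 15 of -1.
Favorable paths: C(30,15) = 155117520
Total paths: 2^30 = 1073741824
P = 155117520/1073741824 = 9694845/67108864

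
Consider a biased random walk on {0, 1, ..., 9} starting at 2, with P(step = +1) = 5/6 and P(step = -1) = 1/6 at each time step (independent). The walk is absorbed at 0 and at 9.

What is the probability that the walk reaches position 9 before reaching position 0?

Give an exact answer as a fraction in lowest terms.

Biased walk: p = 5/6, q = 1/6, r = q/p = 1/5
Gambler's ruin: P(hit 9 before 0 | start at 2) = (1 - r^a)/(1 - r^N)
r^2 = 1/25; r^9 = 1/1953125
P = (1 - 1/25) / (1 - 1/1953125) = 24/25 / 1953124/1953125 = 468750/488281

Answer: 468750/488281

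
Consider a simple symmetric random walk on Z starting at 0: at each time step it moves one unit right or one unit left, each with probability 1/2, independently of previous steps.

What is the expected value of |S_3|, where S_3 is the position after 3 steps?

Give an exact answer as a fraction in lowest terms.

S_3 takes values m ≡ 1 (mod 2) with |m| ≤ 3; P(S_3=m) = C(3,(3+m)/2)/2^3.
Total paths: 2^3 = 8
Distribution: P(S=-3)=1/8, P(S=-1)=3/8, P(S=1)=3/8, P(S=3)=1/8
E[|S_3|] = Σ_m |m|·P(S_3=m) = 12/8 = 3/2

Answer: 3/2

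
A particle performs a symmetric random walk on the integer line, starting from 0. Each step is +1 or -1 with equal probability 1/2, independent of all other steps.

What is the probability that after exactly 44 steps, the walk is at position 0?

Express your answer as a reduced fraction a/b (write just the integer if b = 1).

To return to 0 after 44 steps: need exactly 22 steps of +1 and 22 of -1.
Favorable paths: C(44,22) = 2104098963720
Total paths: 2^44 = 17592186044416
P = 2104098963720/17592186044416 = 263012370465/2199023255552

Answer: 263012370465/2199023255552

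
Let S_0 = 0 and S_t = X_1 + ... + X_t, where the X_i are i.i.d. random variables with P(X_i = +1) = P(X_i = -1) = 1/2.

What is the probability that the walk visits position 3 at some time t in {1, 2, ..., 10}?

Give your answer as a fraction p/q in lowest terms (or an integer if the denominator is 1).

Count via complement. Let g(t,s) = #length-t paths at position s with S_1..S_t all ≠ 3.
g(t,s) = g(t-1,s-1) + g(t-1,s+1) for s ≠ 3; g(t,3) = 0.
t=0: g(0,0)=1
t=1: g(1,-1)=1 g(1,1)=1
t=2: g(2,-2)=1 g(2,0)=2 g(2,2)=1
t=3: g(3,-3)=1 g(3,-1)=3 g(3,1)=3
t=4: g(4,-4)=1 g(4,-2)=4 g(4,0)=6 g(4,2)=3
t=5: g(5,-5)=1 g(5,-3)=5 g(5,-1)=10 g(5,1)=9
t=6: g(6,-6)=1 g(6,-4)=6 g(6,-2)=15 g(6,0)=19 g(6,2)=9
t=7: g(7,-7)=1 g(7,-5)=7 g(7,-3)=21 g(7,-1)=34 g(7,1)=28
t=8: g(8,-8)=1 g(8,-6)=8 g(8,-4)=28 g(8,-2)=55 g(8,0)=62 g(8,2)=28
t=9: g(9,-9)=1 g(9,-7)=9 g(9,-5)=36 g(9,-3)=83 g(9,-1)=117 g(9,1)=90
t=10: g(10,-10)=1 g(10,-8)=10 g(10,-6)=45 g(10,-4)=119 g(10,-2)=200 g(10,0)=207 g(10,2)=90
Paths never hitting 3: Σ_s g(10,s) = 672
Paths hitting 3: 2^10 - 672 = 352
P = 352/1024 = 11/32

Answer: 11/32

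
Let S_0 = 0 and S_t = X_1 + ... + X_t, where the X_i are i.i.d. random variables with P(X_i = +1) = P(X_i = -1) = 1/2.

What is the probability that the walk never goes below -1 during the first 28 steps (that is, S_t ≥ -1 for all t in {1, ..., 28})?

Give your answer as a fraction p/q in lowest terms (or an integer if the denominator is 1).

Let f(t,s) = #length-t paths at position s with S_1..S_t all ≥ -1.
f(t,s) = f(t-1,s-1) + f(t-1,s+1) for s ≥ -1; f(t,s) = 0 for s < -1.
t=0: f(0,0)=1
t=1: f(1,-1)=1 f(1,1)=1
t=2: f(2,0)=2 f(2,2)=1
t=3: f(3,-1)=2 f(3,1)=3 f(3,3)=1
t=4: f(4,0)=5 f(4,2)=4 f(4,4)=1
t=5: f(5,-1)=5 f(5,1)=9 f(5,3)=5 f(5,5)=1
t=6: f(6,0)=14 f(6,2)=14 f(6,4)=6 f(6,6)=1
t=7: f(7,-1)=14 f(7,1)=28 f(7,3)=20 f(7,5)=7 f(7,7)=1
t=8: f(8,0)=42 f(8,2)=48 f(8,4)=27 f(8,6)=8 f(8,8)=1
t=9: f(9,-1)=42 f(9,1)=90 f(9,3)=75 f(9,5)=35 f(9,7)=9 f(9,9)=1
t=10: f(10,0)=132 f(10,2)=165 f(10,4)=110 f(10,6)=44 f(10,8)=10 f(10,10)=1
t=11: f(11,-1)=132 f(11,1)=297 f(11,3)=275 f(11,5)=154 f(11,7)=54 f(11,9)=11 f(11,11)=1
t=12: f(12,0)=429 f(12,2)=572 f(12,4)=429 f(12,6)=208 f(12,8)=65 f(12,10)=12 f(12,12)=1
t=13: f(13,-1)=429 f(13,1)=1001 f(13,3)=1001 f(13,5)=637 f(13,7)=273 f(13,9)=77 f(13,11)=13 f(13,13)=1
t=14: f(14,0)=1430 f(14,2)=2002 f(14,4)=1638 f(14,6)=910 f(14,8)=350 f(14,10)=90 f(14,12)=14 f(14,14)=1
t=15: f(15,-1)=1430 f(15,1)=3432 f(15,3)=3640 f(15,5)=2548 f(15,7)=1260 f(15,9)=440 f(15,11)=104 f(15,13)=15 f(15,15)=1
t=16: f(16,0)=4862 f(16,2)=7072 f(16,4)=6188 f(16,6)=3808 f(16,8)=1700 f(16,10)=544 f(16,12)=119 f(16,14)=16 f(16,16)=1
t=17: f(17,-1)=4862 f(17,1)=11934 f(17,3)=13260 f(17,5)=9996 f(17,7)=5508 f(17,9)=2244 f(17,11)=663 f(17,13)=135 f(17,15)=17 f(17,17)=1
t=18: f(18,0)=16796 f(18,2)=25194 f(18,4)=23256 f(18,6)=15504 f(18,8)=7752 f(18,10)=2907 f(18,12)=798 f(18,14)=152 f(18,16)=18 f(18,18)=1
t=19: f(19,-1)=16796 f(19,1)=41990 f(19,3)=48450 f(19,5)=38760 f(19,7)=23256 f(19,9)=10659 f(19,11)=3705 f(19,13)=950 f(19,15)=170 f(19,17)=19 f(19,19)=1
t=20: f(20,0)=58786 f(20,2)=90440 f(20,4)=87210 f(20,6)=62016 f(20,8)=33915 f(20,10)=14364 f(20,12)=4655 f(20,14)=1120 f(20,16)=189 f(20,18)=20 f(20,20)=1
t=21: f(21,-1)=58786 f(21,1)=149226 f(21,3)=177650 f(21,5)=149226 f(21,7)=95931 f(21,9)=48279 f(21,11)=19019 f(21,13)=5775 f(21,15)=1309 f(21,17)=209 f(21,19)=21 f(21,21)=1
t=22: f(22,0)=208012 f(22,2)=326876 f(22,4)=326876 f(22,6)=245157 f(22,8)=144210 f(22,10)=67298 f(22,12)=24794 f(22,14)=7084 f(22,16)=1518 f(22,18)=230 f(22,20)=22 f(22,22)=1
t=23: f(23,-1)=208012 f(23,1)=534888 f(23,3)=653752 f(23,5)=572033 f(23,7)=389367 f(23,9)=211508 f(23,11)=92092 f(23,13)=31878 f(23,15)=8602 f(23,17)=1748 f(23,19)=252 f(23,21)=23 f(23,23)=1
t=24: f(24,0)=742900 f(24,2)=1188640 f(24,4)=1225785 f(24,6)=961400 f(24,8)=600875 f(24,10)=303600 f(24,12)=123970 f(24,14)=40480 f(24,16)=10350 f(24,18)=2000 f(24,20)=275 f(24,22)=24 f(24,24)=1
t=25: f(25,-1)=742900 f(25,1)=1931540 f(25,3)=2414425 f(25,5)=2187185 f(25,7)=1562275 f(25,9)=904475 f(25,11)=427570 f(25,13)=164450 f(25,15)=50830 f(25,17)=12350 f(25,19)=2275 f(25,21)=299 f(25,23)=25 f(25,25)=1
t=26: f(26,0)=2674440 f(26,2)=4345965 f(26,4)=4601610 f(26,6)=3749460 f(26,8)=2466750 f(26,10)=1332045 f(26,12)=592020 f(26,14)=215280 f(26,16)=63180 f(26,18)=14625 f(26,20)=2574 f(26,22)=324 f(26,24)=26 f(26,26)=1
t=27: f(27,-1)=2674440 f(27,1)=7020405 f(27,3)=8947575 f(27,5)=8351070 f(27,7)=6216210 f(27,9)=3798795 f(27,11)=1924065 f(27,13)=807300 f(27,15)=278460 f(27,17)=77805 f(27,19)=17199 f(27,21)=2898 f(27,23)=350 f(27,25)=27 f(27,27)=1
t=28: f(28,0)=9694845 f(28,2)=15967980 f(28,4)=17298645 f(28,6)=14567280 f(28,8)=10015005 f(28,10)=5722860 f(28,12)=2731365 f(28,14)=1085760 f(28,16)=356265 f(28,18)=95004 f(28,20)=20097 f(28,22)=3248 f(28,24)=377 f(28,26)=28 f(28,28)=1
Σ_s f(28,s) = 77558760
P = 77558760/268435456 = 9694845/33554432

Answer: 9694845/33554432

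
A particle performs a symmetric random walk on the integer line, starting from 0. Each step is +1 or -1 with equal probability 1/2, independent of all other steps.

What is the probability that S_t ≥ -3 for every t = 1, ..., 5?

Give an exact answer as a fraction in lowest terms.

Answer: 15/16

Derivation:
Let f(t,s) = #length-t paths at position s with S_1..S_t all ≥ -3.
f(t,s) = f(t-1,s-1) + f(t-1,s+1) for s ≥ -3; f(t,s) = 0 for s < -3.
t=0: f(0,0)=1
t=1: f(1,-1)=1 f(1,1)=1
t=2: f(2,-2)=1 f(2,0)=2 f(2,2)=1
t=3: f(3,-3)=1 f(3,-1)=3 f(3,1)=3 f(3,3)=1
t=4: f(4,-2)=4 f(4,0)=6 f(4,2)=4 f(4,4)=1
t=5: f(5,-3)=4 f(5,-1)=10 f(5,1)=10 f(5,3)=5 f(5,5)=1
Σ_s f(5,s) = 30
P = 30/32 = 15/16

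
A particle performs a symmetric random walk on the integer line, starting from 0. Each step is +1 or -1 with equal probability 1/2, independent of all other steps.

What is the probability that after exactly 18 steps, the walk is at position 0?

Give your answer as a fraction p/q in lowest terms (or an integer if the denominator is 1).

To return to 0 after 18 steps: need exactly 9 steps of +1 and 9 of -1.
Favorable paths: C(18,9) = 48620
Total paths: 2^18 = 262144
P = 48620/262144 = 12155/65536

Answer: 12155/65536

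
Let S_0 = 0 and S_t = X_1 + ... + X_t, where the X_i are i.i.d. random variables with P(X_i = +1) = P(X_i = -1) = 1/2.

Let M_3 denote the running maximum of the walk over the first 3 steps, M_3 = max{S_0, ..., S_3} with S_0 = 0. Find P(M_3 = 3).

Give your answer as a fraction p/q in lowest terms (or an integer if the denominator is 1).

Answer: 1/8

Derivation:
Let M_3 = max(S_0,...,S_3). Use the reflection principle: for j ≥ 1, #{paths with M_3 ≥ j} = #{S_3 ≥ j} + #{S_3 ≥ j+1}.
By reflection, #{M_3 ≥ 3} = #{S_3 ≥ 3} + #{S_3 ≥ 4} = 1 + 0 = 1.
#{M_3 ≥ 4} = #{S_3 ≥ 4} + #{S_3 ≥ 5} = 0 + 0 = 0.
#{M_3 = 3} = 1 - 0 = 1.
P(M_3 = 3) = 1/8 = 1/8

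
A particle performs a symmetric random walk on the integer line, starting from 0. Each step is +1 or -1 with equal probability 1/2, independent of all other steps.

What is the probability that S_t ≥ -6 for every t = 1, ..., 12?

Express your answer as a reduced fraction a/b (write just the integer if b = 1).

Answer: 1969/2048

Derivation:
Let f(t,s) = #length-t paths at position s with S_1..S_t all ≥ -6.
f(t,s) = f(t-1,s-1) + f(t-1,s+1) for s ≥ -6; f(t,s) = 0 for s < -6.
t=0: f(0,0)=1
t=1: f(1,-1)=1 f(1,1)=1
t=2: f(2,-2)=1 f(2,0)=2 f(2,2)=1
t=3: f(3,-3)=1 f(3,-1)=3 f(3,1)=3 f(3,3)=1
t=4: f(4,-4)=1 f(4,-2)=4 f(4,0)=6 f(4,2)=4 f(4,4)=1
t=5: f(5,-5)=1 f(5,-3)=5 f(5,-1)=10 f(5,1)=10 f(5,3)=5 f(5,5)=1
t=6: f(6,-6)=1 f(6,-4)=6 f(6,-2)=15 f(6,0)=20 f(6,2)=15 f(6,4)=6 f(6,6)=1
t=7: f(7,-5)=7 f(7,-3)=21 f(7,-1)=35 f(7,1)=35 f(7,3)=21 f(7,5)=7 f(7,7)=1
t=8: f(8,-6)=7 f(8,-4)=28 f(8,-2)=56 f(8,0)=70 f(8,2)=56 f(8,4)=28 f(8,6)=8 f(8,8)=1
t=9: f(9,-5)=35 f(9,-3)=84 f(9,-1)=126 f(9,1)=126 f(9,3)=84 f(9,5)=36 f(9,7)=9 f(9,9)=1
t=10: f(10,-6)=35 f(10,-4)=119 f(10,-2)=210 f(10,0)=252 f(10,2)=210 f(10,4)=120 f(10,6)=45 f(10,8)=10 f(10,10)=1
t=11: f(11,-5)=154 f(11,-3)=329 f(11,-1)=462 f(11,1)=462 f(11,3)=330 f(11,5)=165 f(11,7)=55 f(11,9)=11 f(11,11)=1
t=12: f(12,-6)=154 f(12,-4)=483 f(12,-2)=791 f(12,0)=924 f(12,2)=792 f(12,4)=495 f(12,6)=220 f(12,8)=66 f(12,10)=12 f(12,12)=1
Σ_s f(12,s) = 3938
P = 3938/4096 = 1969/2048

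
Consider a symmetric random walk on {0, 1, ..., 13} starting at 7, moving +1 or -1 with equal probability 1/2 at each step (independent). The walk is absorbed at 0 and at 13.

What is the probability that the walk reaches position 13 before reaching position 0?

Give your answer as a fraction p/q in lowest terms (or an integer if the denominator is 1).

Symmetric walk (p = 1/2): the harmonic-function argument gives P(hit 13 before 0 | start at 7) = a/N.
P = 7/13 = 7/13

Answer: 7/13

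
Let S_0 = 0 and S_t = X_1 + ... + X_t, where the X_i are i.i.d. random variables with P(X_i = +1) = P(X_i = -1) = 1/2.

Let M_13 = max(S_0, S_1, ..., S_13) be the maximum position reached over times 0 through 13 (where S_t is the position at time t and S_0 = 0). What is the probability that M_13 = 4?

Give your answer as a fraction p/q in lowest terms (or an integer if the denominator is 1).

Answer: 715/8192

Derivation:
Let M_13 = max(S_0,...,S_13). Use the reflection principle: for j ≥ 1, #{paths with M_13 ≥ j} = #{S_13 ≥ j} + #{S_13 ≥ j+1}.
By reflection, #{M_13 ≥ 4} = #{S_13 ≥ 4} + #{S_13 ≥ 5} = 1093 + 1093 = 2186.
#{M_13 ≥ 5} = #{S_13 ≥ 5} + #{S_13 ≥ 6} = 1093 + 378 = 1471.
#{M_13 = 4} = 2186 - 1471 = 715.
P(M_13 = 4) = 715/8192 = 715/8192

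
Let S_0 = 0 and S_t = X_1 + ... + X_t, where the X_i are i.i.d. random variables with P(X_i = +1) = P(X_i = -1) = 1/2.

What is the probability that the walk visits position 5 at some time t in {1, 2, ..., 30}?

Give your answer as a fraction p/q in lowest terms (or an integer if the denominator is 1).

Count via complement. Let g(t,s) = #length-t paths at position s with S_1..S_t all ≠ 5.
g(t,s) = g(t-1,s-1) + g(t-1,s+1) for s ≠ 5; g(t,5) = 0.
t=0: g(0,0)=1
t=1: g(1,-1)=1 g(1,1)=1
t=2: g(2,-2)=1 g(2,0)=2 g(2,2)=1
t=3: g(3,-3)=1 g(3,-1)=3 g(3,1)=3 g(3,3)=1
t=4: g(4,-4)=1 g(4,-2)=4 g(4,0)=6 g(4,2)=4 g(4,4)=1
t=5: g(5,-5)=1 g(5,-3)=5 g(5,-1)=10 g(5,1)=10 g(5,3)=5
t=6: g(6,-6)=1 g(6,-4)=6 g(6,-2)=15 g(6,0)=20 g(6,2)=15 g(6,4)=5
t=7: g(7,-7)=1 g(7,-5)=7 g(7,-3)=21 g(7,-1)=35 g(7,1)=35 g(7,3)=20
t=8: g(8,-8)=1 g(8,-6)=8 g(8,-4)=28 g(8,-2)=56 g(8,0)=70 g(8,2)=55 g(8,4)=20
t=9: g(9,-9)=1 g(9,-7)=9 g(9,-5)=36 g(9,-3)=84 g(9,-1)=126 g(9,1)=125 g(9,3)=75
t=10: g(10,-10)=1 g(10,-8)=10 g(10,-6)=45 g(10,-4)=120 g(10,-2)=210 g(10,0)=251 g(10,2)=200 g(10,4)=75
t=11: g(11,-11)=1 g(11,-9)=11 g(11,-7)=55 g(11,-5)=165 g(11,-3)=330 g(11,-1)=461 g(11,1)=451 g(11,3)=275
t=12: g(12,-12)=1 g(12,-10)=12 g(12,-8)=66 g(12,-6)=220 g(12,-4)=495 g(12,-2)=791 g(12,0)=912 g(12,2)=726 g(12,4)=275
t=13: g(13,-13)=1 g(13,-11)=13 g(13,-9)=78 g(13,-7)=286 g(13,-5)=715 g(13,-3)=1286 g(13,-1)=1703 g(13,1)=1638 g(13,3)=1001
t=14: g(14,-14)=1 g(14,-12)=14 g(14,-10)=91 g(14,-8)=364 g(14,-6)=1001 g(14,-4)=2001 g(14,-2)=2989 g(14,0)=3341 g(14,2)=2639 g(14,4)=1001
t=15: g(15,-15)=1 g(15,-13)=15 g(15,-11)=105 g(15,-9)=455 g(15,-7)=1365 g(15,-5)=3002 g(15,-3)=4990 g(15,-1)=6330 g(15,1)=5980 g(15,3)=3640
t=16: g(16,-16)=1 g(16,-14)=16 g(16,-12)=120 g(16,-10)=560 g(16,-8)=1820 g(16,-6)=4367 g(16,-4)=7992 g(16,-2)=11320 g(16,0)=12310 g(16,2)=9620 g(16,4)=3640
t=17: g(17,-17)=1 g(17,-15)=17 g(17,-13)=136 g(17,-11)=680 g(17,-9)=2380 g(17,-7)=6187 g(17,-5)=12359 g(17,-3)=19312 g(17,-1)=23630 g(17,1)=21930 g(17,3)=13260
t=18: g(18,-18)=1 g(18,-16)=18 g(18,-14)=153 g(18,-12)=816 g(18,-10)=3060 g(18,-8)=8567 g(18,-6)=18546 g(18,-4)=31671 g(18,-2)=42942 g(18,0)=45560 g(18,2)=35190 g(18,4)=13260
t=19: g(19,-19)=1 g(19,-17)=19 g(19,-15)=171 g(19,-13)=969 g(19,-11)=3876 g(19,-9)=11627 g(19,-7)=27113 g(19,-5)=50217 g(19,-3)=74613 g(19,-1)=88502 g(19,1)=80750 g(19,3)=48450
t=20: g(20,-20)=1 g(20,-18)=20 g(20,-16)=190 g(20,-14)=1140 g(20,-12)=4845 g(20,-10)=15503 g(20,-8)=38740 g(20,-6)=77330 g(20,-4)=124830 g(20,-2)=163115 g(20,0)=169252 g(20,2)=129200 g(20,4)=48450
t=21: g(21,-21)=1 g(21,-19)=21 g(21,-17)=210 g(21,-15)=1330 g(21,-13)=5985 g(21,-11)=20348 g(21,-9)=54243 g(21,-7)=116070 g(21,-5)=202160 g(21,-3)=287945 g(21,-1)=332367 g(21,1)=298452 g(21,3)=177650
t=22: g(22,-22)=1 g(22,-20)=22 g(22,-18)=231 g(22,-16)=1540 g(22,-14)=7315 g(22,-12)=26333 g(22,-10)=74591 g(22,-8)=170313 g(22,-6)=318230 g(22,-4)=490105 g(22,-2)=620312 g(22,0)=630819 g(22,2)=476102 g(22,4)=177650
t=23: g(23,-23)=1 g(23,-21)=23 g(23,-19)=253 g(23,-17)=1771 g(23,-15)=8855 g(23,-13)=33648 g(23,-11)=100924 g(23,-9)=244904 g(23,-7)=488543 g(23,-5)=808335 g(23,-3)=1110417 g(23,-1)=1251131 g(23,1)=1106921 g(23,3)=653752
t=24: g(24,-24)=1 g(24,-22)=24 g(24,-20)=276 g(24,-18)=2024 g(24,-16)=10626 g(24,-14)=42503 g(24,-12)=134572 g(24,-10)=345828 g(24,-8)=733447 g(24,-6)=1296878 g(24,-4)=1918752 g(24,-2)=2361548 g(24,0)=2358052 g(24,2)=1760673 g(24,4)=653752
t=25: g(25,-25)=1 g(25,-23)=25 g(25,-21)=300 g(25,-19)=2300 g(25,-17)=12650 g(25,-15)=53129 g(25,-13)=177075 g(25,-11)=480400 g(25,-9)=1079275 g(25,-7)=2030325 g(25,-5)=3215630 g(25,-3)=4280300 g(25,-1)=4719600 g(25,1)=4118725 g(25,3)=2414425
t=26: g(26,-26)=1 g(26,-24)=26 g(26,-22)=325 g(26,-20)=2600 g(26,-18)=14950 g(26,-16)=65779 g(26,-14)=230204 g(26,-12)=657475 g(26,-10)=1559675 g(26,-8)=3109600 g(26,-6)=5245955 g(26,-4)=7495930 g(26,-2)=8999900 g(26,0)=8838325 g(26,2)=6533150 g(26,4)=2414425
t=27: g(27,-27)=1 g(27,-25)=27 g(27,-23)=351 g(27,-21)=2925 g(27,-19)=17550 g(27,-17)=80729 g(27,-15)=295983 g(27,-13)=887679 g(27,-11)=2217150 g(27,-9)=4669275 g(27,-7)=8355555 g(27,-5)=12741885 g(27,-3)=16495830 g(27,-1)=17838225 g(27,1)=15371475 g(27,3)=8947575
t=28: g(28,-28)=1 g(28,-26)=28 g(28,-24)=378 g(28,-22)=3276 g(28,-20)=20475 g(28,-18)=98279 g(28,-16)=376712 g(28,-14)=1183662 g(28,-12)=3104829 g(28,-10)=6886425 g(28,-8)=13024830 g(28,-6)=21097440 g(28,-4)=29237715 g(28,-2)=34334055 g(28,0)=33209700 g(28,2)=24319050 g(28,4)=8947575
t=29: g(29,-29)=1 g(29,-27)=29 g(29,-25)=406 g(29,-23)=3654 g(29,-21)=23751 g(29,-19)=118754 g(29,-17)=474991 g(29,-15)=1560374 g(29,-13)=4288491 g(29,-11)=9991254 g(29,-9)=19911255 g(29,-7)=34122270 g(29,-5)=50335155 g(29,-3)=63571770 g(29,-1)=67543755 g(29,1)=57528750 g(29,3)=33266625
t=30: g(30,-30)=1 g(30,-28)=30 g(30,-26)=435 g(30,-24)=4060 g(30,-22)=27405 g(30,-20)=142505 g(30,-18)=593745 g(30,-16)=2035365 g(30,-14)=5848865 g(30,-12)=14279745 g(30,-10)=29902509 g(30,-8)=54033525 g(30,-6)=84457425 g(30,-4)=113906925 g(30,-2)=131115525 g(30,0)=125072505 g(30,2)=90795375 g(30,4)=33266625
Paths never hitting 5: Σ_s g(30,s) = 685482570
Paths hitting 5: 2^30 - 685482570 = 388259254
P = 388259254/1073741824 = 194129627/536870912

Answer: 194129627/536870912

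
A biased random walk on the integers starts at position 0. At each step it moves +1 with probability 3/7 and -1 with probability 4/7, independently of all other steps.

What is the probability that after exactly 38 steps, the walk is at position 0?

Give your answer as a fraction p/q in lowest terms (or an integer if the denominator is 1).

To be at 0 after 38 steps: need exactly 19 steps of +1 and 19 of -1.
Number of such sequences: C(38,19) = 35345263800
Each has probability (3/7)^19 · (4/7)^19 = 319479999370622926848/129934811447123020117172145698449
P = 35345263800 · 319479999370622926848/129934811447123020117172145698449 = 1613157836654071617110094643200/18562115921017574302453163671207

Answer: 1613157836654071617110094643200/18562115921017574302453163671207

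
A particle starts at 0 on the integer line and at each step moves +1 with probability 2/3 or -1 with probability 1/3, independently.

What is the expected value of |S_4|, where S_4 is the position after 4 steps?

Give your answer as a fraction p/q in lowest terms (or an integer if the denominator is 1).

S_4 takes values m ≡ 0 (mod 2) with |m| ≤ 4; P(S_4=m) = C(4,(4+m)/2) · (2/3)^((4+m)/2) · (1/3)^((4-m)/2).
Distribution: P(S=-4)=1/81, P(S=-2)=8/81, P(S=0)=8/27, P(S=2)=32/81, P(S=4)=16/81
E[|S_4|] = Σ_m |m|·P(S_4=m) = 148/81

Answer: 148/81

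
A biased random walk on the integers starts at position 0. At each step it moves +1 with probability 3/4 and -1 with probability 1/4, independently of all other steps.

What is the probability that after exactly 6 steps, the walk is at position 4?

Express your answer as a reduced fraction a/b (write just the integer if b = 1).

Answer: 729/2048

Derivation:
To reach position 4 after 6 steps: need 5 steps of +1 and 1 step of -1.
Number of such sequences: C(6,5) = 6
Each has probability (3/4)^5 · (1/4)^1 = 243/4096
P = 6 · 243/4096 = 729/2048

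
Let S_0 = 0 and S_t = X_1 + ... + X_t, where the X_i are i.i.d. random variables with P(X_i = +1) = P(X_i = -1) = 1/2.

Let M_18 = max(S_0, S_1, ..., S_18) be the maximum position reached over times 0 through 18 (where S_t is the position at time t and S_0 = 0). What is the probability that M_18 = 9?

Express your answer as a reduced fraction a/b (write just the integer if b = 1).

Let M_18 = max(S_0,...,S_18). Use the reflection principle: for j ≥ 1, #{paths with M_18 ≥ j} = #{S_18 ≥ j} + #{S_18 ≥ j+1}.
By reflection, #{M_18 ≥ 9} = #{S_18 ≥ 9} + #{S_18 ≥ 10} = 4048 + 4048 = 8096.
#{M_18 ≥ 10} = #{S_18 ≥ 10} + #{S_18 ≥ 11} = 4048 + 988 = 5036.
#{M_18 = 9} = 8096 - 5036 = 3060.
P(M_18 = 9) = 3060/262144 = 765/65536

Answer: 765/65536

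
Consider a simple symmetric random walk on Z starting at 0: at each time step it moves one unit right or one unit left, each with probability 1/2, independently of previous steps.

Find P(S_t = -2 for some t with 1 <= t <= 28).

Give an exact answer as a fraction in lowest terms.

Answer: 23859587/33554432

Derivation:
Count via complement. Let g(t,s) = #length-t paths at position s with S_1..S_t all ≠ -2.
g(t,s) = g(t-1,s-1) + g(t-1,s+1) for s ≠ -2; g(t,-2) = 0.
t=0: g(0,0)=1
t=1: g(1,-1)=1 g(1,1)=1
t=2: g(2,0)=2 g(2,2)=1
t=3: g(3,-1)=2 g(3,1)=3 g(3,3)=1
t=4: g(4,0)=5 g(4,2)=4 g(4,4)=1
t=5: g(5,-1)=5 g(5,1)=9 g(5,3)=5 g(5,5)=1
t=6: g(6,0)=14 g(6,2)=14 g(6,4)=6 g(6,6)=1
t=7: g(7,-1)=14 g(7,1)=28 g(7,3)=20 g(7,5)=7 g(7,7)=1
t=8: g(8,0)=42 g(8,2)=48 g(8,4)=27 g(8,6)=8 g(8,8)=1
t=9: g(9,-1)=42 g(9,1)=90 g(9,3)=75 g(9,5)=35 g(9,7)=9 g(9,9)=1
t=10: g(10,0)=132 g(10,2)=165 g(10,4)=110 g(10,6)=44 g(10,8)=10 g(10,10)=1
t=11: g(11,-1)=132 g(11,1)=297 g(11,3)=275 g(11,5)=154 g(11,7)=54 g(11,9)=11 g(11,11)=1
t=12: g(12,0)=429 g(12,2)=572 g(12,4)=429 g(12,6)=208 g(12,8)=65 g(12,10)=12 g(12,12)=1
t=13: g(13,-1)=429 g(13,1)=1001 g(13,3)=1001 g(13,5)=637 g(13,7)=273 g(13,9)=77 g(13,11)=13 g(13,13)=1
t=14: g(14,0)=1430 g(14,2)=2002 g(14,4)=1638 g(14,6)=910 g(14,8)=350 g(14,10)=90 g(14,12)=14 g(14,14)=1
t=15: g(15,-1)=1430 g(15,1)=3432 g(15,3)=3640 g(15,5)=2548 g(15,7)=1260 g(15,9)=440 g(15,11)=104 g(15,13)=15 g(15,15)=1
t=16: g(16,0)=4862 g(16,2)=7072 g(16,4)=6188 g(16,6)=3808 g(16,8)=1700 g(16,10)=544 g(16,12)=119 g(16,14)=16 g(16,16)=1
t=17: g(17,-1)=4862 g(17,1)=11934 g(17,3)=13260 g(17,5)=9996 g(17,7)=5508 g(17,9)=2244 g(17,11)=663 g(17,13)=135 g(17,15)=17 g(17,17)=1
t=18: g(18,0)=16796 g(18,2)=25194 g(18,4)=23256 g(18,6)=15504 g(18,8)=7752 g(18,10)=2907 g(18,12)=798 g(18,14)=152 g(18,16)=18 g(18,18)=1
t=19: g(19,-1)=16796 g(19,1)=41990 g(19,3)=48450 g(19,5)=38760 g(19,7)=23256 g(19,9)=10659 g(19,11)=3705 g(19,13)=950 g(19,15)=170 g(19,17)=19 g(19,19)=1
t=20: g(20,0)=58786 g(20,2)=90440 g(20,4)=87210 g(20,6)=62016 g(20,8)=33915 g(20,10)=14364 g(20,12)=4655 g(20,14)=1120 g(20,16)=189 g(20,18)=20 g(20,20)=1
t=21: g(21,-1)=58786 g(21,1)=149226 g(21,3)=177650 g(21,5)=149226 g(21,7)=95931 g(21,9)=48279 g(21,11)=19019 g(21,13)=5775 g(21,15)=1309 g(21,17)=209 g(21,19)=21 g(21,21)=1
t=22: g(22,0)=208012 g(22,2)=326876 g(22,4)=326876 g(22,6)=245157 g(22,8)=144210 g(22,10)=67298 g(22,12)=24794 g(22,14)=7084 g(22,16)=1518 g(22,18)=230 g(22,20)=22 g(22,22)=1
t=23: g(23,-1)=208012 g(23,1)=534888 g(23,3)=653752 g(23,5)=572033 g(23,7)=389367 g(23,9)=211508 g(23,11)=92092 g(23,13)=31878 g(23,15)=8602 g(23,17)=1748 g(23,19)=252 g(23,21)=23 g(23,23)=1
t=24: g(24,0)=742900 g(24,2)=1188640 g(24,4)=1225785 g(24,6)=961400 g(24,8)=600875 g(24,10)=303600 g(24,12)=123970 g(24,14)=40480 g(24,16)=10350 g(24,18)=2000 g(24,20)=275 g(24,22)=24 g(24,24)=1
t=25: g(25,-1)=742900 g(25,1)=1931540 g(25,3)=2414425 g(25,5)=2187185 g(25,7)=1562275 g(25,9)=904475 g(25,11)=427570 g(25,13)=164450 g(25,15)=50830 g(25,17)=12350 g(25,19)=2275 g(25,21)=299 g(25,23)=25 g(25,25)=1
t=26: g(26,0)=2674440 g(26,2)=4345965 g(26,4)=4601610 g(26,6)=3749460 g(26,8)=2466750 g(26,10)=1332045 g(26,12)=592020 g(26,14)=215280 g(26,16)=63180 g(26,18)=14625 g(26,20)=2574 g(26,22)=324 g(26,24)=26 g(26,26)=1
t=27: g(27,-1)=2674440 g(27,1)=7020405 g(27,3)=8947575 g(27,5)=8351070 g(27,7)=6216210 g(27,9)=3798795 g(27,11)=1924065 g(27,13)=807300 g(27,15)=278460 g(27,17)=77805 g(27,19)=17199 g(27,21)=2898 g(27,23)=350 g(27,25)=27 g(27,27)=1
t=28: g(28,0)=9694845 g(28,2)=15967980 g(28,4)=17298645 g(28,6)=14567280 g(28,8)=10015005 g(28,10)=5722860 g(28,12)=2731365 g(28,14)=1085760 g(28,16)=356265 g(28,18)=95004 g(28,20)=20097 g(28,22)=3248 g(28,24)=377 g(28,26)=28 g(28,28)=1
Paths never hitting -2: Σ_s g(28,s) = 77558760
Paths hitting -2: 2^28 - 77558760 = 190876696
P = 190876696/268435456 = 23859587/33554432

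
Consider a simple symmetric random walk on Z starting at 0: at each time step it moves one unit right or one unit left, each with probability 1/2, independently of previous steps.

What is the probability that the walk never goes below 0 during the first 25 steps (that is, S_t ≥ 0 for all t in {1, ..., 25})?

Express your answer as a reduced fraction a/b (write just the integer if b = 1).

Answer: 1300075/8388608

Derivation:
Let f(t,s) = #length-t paths at position s with S_1..S_t all ≥ 0.
f(t,s) = f(t-1,s-1) + f(t-1,s+1) for s ≥ 0; f(t,s) = 0 for s < 0.
t=0: f(0,0)=1
t=1: f(1,1)=1
t=2: f(2,0)=1 f(2,2)=1
t=3: f(3,1)=2 f(3,3)=1
t=4: f(4,0)=2 f(4,2)=3 f(4,4)=1
t=5: f(5,1)=5 f(5,3)=4 f(5,5)=1
t=6: f(6,0)=5 f(6,2)=9 f(6,4)=5 f(6,6)=1
t=7: f(7,1)=14 f(7,3)=14 f(7,5)=6 f(7,7)=1
t=8: f(8,0)=14 f(8,2)=28 f(8,4)=20 f(8,6)=7 f(8,8)=1
t=9: f(9,1)=42 f(9,3)=48 f(9,5)=27 f(9,7)=8 f(9,9)=1
t=10: f(10,0)=42 f(10,2)=90 f(10,4)=75 f(10,6)=35 f(10,8)=9 f(10,10)=1
t=11: f(11,1)=132 f(11,3)=165 f(11,5)=110 f(11,7)=44 f(11,9)=10 f(11,11)=1
t=12: f(12,0)=132 f(12,2)=297 f(12,4)=275 f(12,6)=154 f(12,8)=54 f(12,10)=11 f(12,12)=1
t=13: f(13,1)=429 f(13,3)=572 f(13,5)=429 f(13,7)=208 f(13,9)=65 f(13,11)=12 f(13,13)=1
t=14: f(14,0)=429 f(14,2)=1001 f(14,4)=1001 f(14,6)=637 f(14,8)=273 f(14,10)=77 f(14,12)=13 f(14,14)=1
t=15: f(15,1)=1430 f(15,3)=2002 f(15,5)=1638 f(15,7)=910 f(15,9)=350 f(15,11)=90 f(15,13)=14 f(15,15)=1
t=16: f(16,0)=1430 f(16,2)=3432 f(16,4)=3640 f(16,6)=2548 f(16,8)=1260 f(16,10)=440 f(16,12)=104 f(16,14)=15 f(16,16)=1
t=17: f(17,1)=4862 f(17,3)=7072 f(17,5)=6188 f(17,7)=3808 f(17,9)=1700 f(17,11)=544 f(17,13)=119 f(17,15)=16 f(17,17)=1
t=18: f(18,0)=4862 f(18,2)=11934 f(18,4)=13260 f(18,6)=9996 f(18,8)=5508 f(18,10)=2244 f(18,12)=663 f(18,14)=135 f(18,16)=17 f(18,18)=1
t=19: f(19,1)=16796 f(19,3)=25194 f(19,5)=23256 f(19,7)=15504 f(19,9)=7752 f(19,11)=2907 f(19,13)=798 f(19,15)=152 f(19,17)=18 f(19,19)=1
t=20: f(20,0)=16796 f(20,2)=41990 f(20,4)=48450 f(20,6)=38760 f(20,8)=23256 f(20,10)=10659 f(20,12)=3705 f(20,14)=950 f(20,16)=170 f(20,18)=19 f(20,20)=1
t=21: f(21,1)=58786 f(21,3)=90440 f(21,5)=87210 f(21,7)=62016 f(21,9)=33915 f(21,11)=14364 f(21,13)=4655 f(21,15)=1120 f(21,17)=189 f(21,19)=20 f(21,21)=1
t=22: f(22,0)=58786 f(22,2)=149226 f(22,4)=177650 f(22,6)=149226 f(22,8)=95931 f(22,10)=48279 f(22,12)=19019 f(22,14)=5775 f(22,16)=1309 f(22,18)=209 f(22,20)=21 f(22,22)=1
t=23: f(23,1)=208012 f(23,3)=326876 f(23,5)=326876 f(23,7)=245157 f(23,9)=144210 f(23,11)=67298 f(23,13)=24794 f(23,15)=7084 f(23,17)=1518 f(23,19)=230 f(23,21)=22 f(23,23)=1
t=24: f(24,0)=208012 f(24,2)=534888 f(24,4)=653752 f(24,6)=572033 f(24,8)=389367 f(24,10)=211508 f(24,12)=92092 f(24,14)=31878 f(24,16)=8602 f(24,18)=1748 f(24,20)=252 f(24,22)=23 f(24,24)=1
t=25: f(25,1)=742900 f(25,3)=1188640 f(25,5)=1225785 f(25,7)=961400 f(25,9)=600875 f(25,11)=303600 f(25,13)=123970 f(25,15)=40480 f(25,17)=10350 f(25,19)=2000 f(25,21)=275 f(25,23)=24 f(25,25)=1
Σ_s f(25,s) = 5200300
P = 5200300/33554432 = 1300075/8388608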